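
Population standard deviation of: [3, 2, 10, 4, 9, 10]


Mean = 38/6 = 19/3
  (3-19/3)²=100/9
  (2-19/3)²=169/9
  (10-19/3)²=121/9
  (4-19/3)²=49/9
  (9-19/3)²=64/9
  (10-19/3)²=121/9
Σ(x-μ)² = 208/3
σ² = (208/3)/6 = 104/9

σ = √(104/9) ≈ 3.3993


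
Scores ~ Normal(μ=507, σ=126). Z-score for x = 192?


z = (x - μ)/σ = (192 - 507)/126 = -2.5

z = -2.5


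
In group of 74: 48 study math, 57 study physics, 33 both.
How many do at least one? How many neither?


|A∪B| = 48+57-33 = 72
Neither = 74-72 = 2

At least one: 72; Neither: 2


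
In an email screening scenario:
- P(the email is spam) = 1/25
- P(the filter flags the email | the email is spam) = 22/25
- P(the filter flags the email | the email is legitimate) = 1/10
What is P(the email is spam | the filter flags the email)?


Using Bayes' theorem:
P(A|B) = P(B|A)·P(A) / P(B)

P(the filter flags the email) = 22/25 × 1/25 + 1/10 × 24/25
= 22/625 + 12/125 = 82/625

P(the email is spam|the filter flags the email) = (22/625) / (82/625) = 11/41

P(the email is spam|the filter flags the email) = 11/41 ≈ 26.83%


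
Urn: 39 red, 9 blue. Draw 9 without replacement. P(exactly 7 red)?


Hypergeometric: C(39,7)×C(9,2)/C(48,9)
= 15380937×36/1677106640 = 12584403/38116060

P(X=7) = 12584403/38116060 ≈ 33.02%


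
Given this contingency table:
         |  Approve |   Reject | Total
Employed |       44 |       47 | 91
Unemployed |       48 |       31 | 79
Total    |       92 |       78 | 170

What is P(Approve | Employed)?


P(Approve | Employed) = 44/(44+47) = 44/91

P(Approve|Employed) = 44/91 ≈ 48.35%


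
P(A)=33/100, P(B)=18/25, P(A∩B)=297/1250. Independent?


P(A)×P(B) = 297/1250
P(A∩B) = 297/1250
Equal ✓ → Independent

Yes, independent


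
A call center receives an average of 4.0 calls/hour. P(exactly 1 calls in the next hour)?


Poisson(λ=4.0): P(X=1) = e^(-λ)×λ^k/k!
= e^(-4.0) × 4.0^1 / 1!
≈ 0.01831563889 × 4 / 1 ≈ 0.073263

P(X=1) ≈ 0.073263 ≈ 7.33%


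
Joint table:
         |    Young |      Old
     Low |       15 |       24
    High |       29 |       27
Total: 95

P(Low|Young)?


P(Low|Young) = 15/(15+29) = 15/44

P = 15/44 ≈ 34.09%


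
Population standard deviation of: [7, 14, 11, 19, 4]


Mean = 55/5 = 11
  (7-11)²=16
  (14-11)²=9
  (11-11)²=0
  (19-11)²=64
  (4-11)²=49
Σ(x-μ)² = 138
σ² = 138/5

σ = √(138/5) ≈ 5.2536


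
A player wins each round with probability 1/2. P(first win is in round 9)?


Geometric: P(X=9) = (1-p)^(k-1)×p = (1/2)^8×1/2 = 1/512

P(X=9) = 1/512 ≈ 0.20%


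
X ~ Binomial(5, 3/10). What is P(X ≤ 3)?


P(X ≤ 3) = Σ P(X=i) for i=0..3
P(X=0) = 16807/100000
P(X=1) = 7203/20000
P(X=2) = 3087/10000
P(X=3) = 1323/10000
Sum = 48461/50000

P(X ≤ 3) = 48461/50000 ≈ 96.92%


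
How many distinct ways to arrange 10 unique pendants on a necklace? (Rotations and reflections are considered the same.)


Free circular arrangements: rotations and reflections both identified.
(n-1)!/2 = 9!/2 = 362880/2 = 181440

181440


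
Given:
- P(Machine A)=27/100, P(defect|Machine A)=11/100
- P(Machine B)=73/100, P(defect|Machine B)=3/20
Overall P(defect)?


P(B) = Σ P(B|Aᵢ)×P(Aᵢ)
  11/100×27/100 = 297/10000
  3/20×73/100 = 219/2000
Sum = 87/625

P(defect) = 87/625 ≈ 13.92%


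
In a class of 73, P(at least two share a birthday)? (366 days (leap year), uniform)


P(all different) = Π(366-i)/366 for i=0..72
= 0.000449
P(match) = 1 - 0.000449 = 0.999551

P ≈ 0.9996 ≈ 99.96%


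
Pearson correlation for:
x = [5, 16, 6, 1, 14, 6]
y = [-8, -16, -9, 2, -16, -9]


n=6, Σx=48, Σy=-56, Σxy=-626, Σx²=550, Σy²=742
r = (6×(-626) - 48×(-56))/√((6×550 - 48²)(6×742 - (-56)²))
= -1068/√(996×1316) = -1068/√1310736 ≈ -1068/1144.8738 ≈ -0.9329

r ≈ -0.9329


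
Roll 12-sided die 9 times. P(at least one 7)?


P(no 7)^9 = (11/12)^9 = 2357947691/5159780352
P(≥1) = 1 - 2357947691/5159780352 = 2801832661/5159780352

P = 2801832661/5159780352 ≈ 54.30%


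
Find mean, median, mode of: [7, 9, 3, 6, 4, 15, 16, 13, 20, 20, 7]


Sorted: [3, 4, 6, 7, 7, 9, 13, 15, 16, 20, 20]
Mean = 120/11
Median = 9
Freq: {7: 2, 9: 1, 3: 1, 6: 1, 4: 1, 15: 1, 16: 1, 13: 1, 20: 2}
Mode: [7, 20]

Mean=120/11, Median=9, Mode=[7, 20]


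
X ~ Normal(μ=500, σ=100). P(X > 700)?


z = (700-500)/100 = 2.0
P(X > 700) = 1 - P(Z ≤ 2.0) = 1 - 0.9772 = 0.0228

P(X > 700) ≈ 0.0228


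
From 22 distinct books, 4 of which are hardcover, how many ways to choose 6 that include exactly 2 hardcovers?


Choose 2 of the 4 hardcovers and 4 of the other 18 books:
C(4,2)×C(18,4) = 6×3060 = 18360

18360


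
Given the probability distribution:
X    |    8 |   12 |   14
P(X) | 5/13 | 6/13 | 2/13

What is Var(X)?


E[X] = 140/13
E[X²] = 1576/13
Var(X) = E[X²] - (E[X])² = 1576/13 - 19600/169 = 888/169

Var(X) = 888/169 ≈ 5.2544


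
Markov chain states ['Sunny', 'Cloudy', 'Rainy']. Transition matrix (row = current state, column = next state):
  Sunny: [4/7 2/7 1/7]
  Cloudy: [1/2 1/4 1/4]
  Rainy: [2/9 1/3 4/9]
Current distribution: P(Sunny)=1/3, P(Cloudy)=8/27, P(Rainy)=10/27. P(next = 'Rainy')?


P(next=Rainy) = Σᵢ P(now=i)×P(i→Rainy)
= 1/3×1/7 + 8/27×1/4 + 10/27×4/9
= 1/21 + 2/27 + 40/243 = 487/1701

P = 487/1701 ≈ 0.2863


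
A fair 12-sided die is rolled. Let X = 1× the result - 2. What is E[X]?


E[die] = (1+12)/2 = 13/2
E[X] = 1×13/2 - 2 = 9/2

E[X] = 9/2


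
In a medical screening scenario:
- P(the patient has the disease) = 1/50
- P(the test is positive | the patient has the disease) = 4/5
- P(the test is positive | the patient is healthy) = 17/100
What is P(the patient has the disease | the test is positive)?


Using Bayes' theorem:
P(A|B) = P(B|A)·P(A) / P(B)

P(the test is positive) = 4/5 × 1/50 + 17/100 × 49/50
= 2/125 + 833/5000 = 913/5000

P(the patient has the disease|the test is positive) = (2/125) / (913/5000) = 80/913

P(the patient has the disease|the test is positive) = 80/913 ≈ 8.76%


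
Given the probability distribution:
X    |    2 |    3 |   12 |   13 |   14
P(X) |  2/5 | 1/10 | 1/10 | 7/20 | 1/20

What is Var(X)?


E[X] = 151/20
E[X²] = 1717/20
Var(X) = E[X²] - (E[X])² = 1717/20 - 22801/400 = 11539/400

Var(X) = 11539/400 ≈ 28.8475


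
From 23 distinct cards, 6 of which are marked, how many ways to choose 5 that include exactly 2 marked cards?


Choose 2 of the 6 marked cards and 3 of the other 17 cards:
C(6,2)×C(17,3) = 15×680 = 10200

10200


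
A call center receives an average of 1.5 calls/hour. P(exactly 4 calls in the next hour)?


Poisson(λ=1.5): P(X=4) = e^(-λ)×λ^k/k!
= e^(-1.5) × 1.5^4 / 4!
≈ 0.2231301601 × 5.0625 / 24 ≈ 0.047067

P(X=4) ≈ 0.047067 ≈ 4.71%


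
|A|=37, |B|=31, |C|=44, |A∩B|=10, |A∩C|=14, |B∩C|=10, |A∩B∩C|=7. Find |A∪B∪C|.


|A∪B∪C| = 37+31+44-10-14-10+7 = 85

|A∪B∪C| = 85


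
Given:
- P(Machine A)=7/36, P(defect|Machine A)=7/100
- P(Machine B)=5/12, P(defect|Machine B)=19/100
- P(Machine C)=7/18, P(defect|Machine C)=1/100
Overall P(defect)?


P(B) = Σ P(B|Aᵢ)×P(Aᵢ)
  7/100×7/36 = 49/3600
  19/100×5/12 = 19/240
  1/100×7/18 = 7/1800
Sum = 29/300

P(defect) = 29/300 ≈ 9.67%


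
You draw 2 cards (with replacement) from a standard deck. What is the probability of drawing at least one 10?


P(not a 10) = 48/52 = 12/13
P(none in 2 draws) = (12/13)^2 = 144/169
P(≥1 10) = 1 - 144/169 = 25/169

P = 25/169 ≈ 14.79%


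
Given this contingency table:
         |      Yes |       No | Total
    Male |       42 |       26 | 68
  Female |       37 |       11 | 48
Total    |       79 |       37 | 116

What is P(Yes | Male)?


P(Yes | Male) = 42/(42+26) = 42/68 = 21/34

P(Yes|Male) = 21/34 ≈ 61.76%


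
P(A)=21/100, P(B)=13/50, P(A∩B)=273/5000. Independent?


P(A)×P(B) = 273/5000
P(A∩B) = 273/5000
Equal ✓ → Independent

Yes, independent


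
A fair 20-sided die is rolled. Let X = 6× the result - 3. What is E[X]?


E[die] = (1+20)/2 = 21/2
E[X] = 6×21/2 - 3 = 60

E[X] = 60


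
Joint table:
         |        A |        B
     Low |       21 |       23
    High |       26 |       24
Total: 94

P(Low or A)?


P(Low∨A) = P(Low) + P(A) - P(Low∧A)
= (44 + 47 - 21)/94 = 70/94 = 35/47

P = 35/47 ≈ 74.47%


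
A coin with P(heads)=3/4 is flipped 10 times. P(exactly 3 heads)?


Binomial: P(X=3) = C(10,3)×p^3×(1-p)^7
= 120 × 27/64 × 1/16384 = 405/131072

P(X=3) = 405/131072 ≈ 0.31%


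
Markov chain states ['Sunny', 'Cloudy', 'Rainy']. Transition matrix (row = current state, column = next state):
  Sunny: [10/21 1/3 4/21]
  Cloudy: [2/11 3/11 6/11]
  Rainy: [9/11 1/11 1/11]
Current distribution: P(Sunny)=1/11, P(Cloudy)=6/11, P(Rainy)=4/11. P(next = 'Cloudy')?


P(next=Cloudy) = Σᵢ P(now=i)×P(i→Cloudy)
= 1/11×1/3 + 6/11×3/11 + 4/11×1/11
= 1/33 + 18/121 + 4/121 = 7/33

P = 7/33 ≈ 0.2121


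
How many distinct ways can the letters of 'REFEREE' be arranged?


Letters: 7, freq: {'R': 2, 'E': 4, 'F': 1}
7!/(2!×4!×1!) = 5040/48 = 105

105


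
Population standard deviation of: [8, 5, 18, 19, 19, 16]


Mean = 85/6
  (8-85/6)²=1369/36
  (5-85/6)²=3025/36
  (18-85/6)²=529/36
  (19-85/6)²=841/36
  (19-85/6)²=841/36
  (16-85/6)²=121/36
Σ(x-μ)² = 1121/6
σ² = (1121/6)/6 = 1121/36

σ = √(1121/36) ≈ 5.5802


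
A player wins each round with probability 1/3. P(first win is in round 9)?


Geometric: P(X=9) = (1-p)^(k-1)×p = (2/3)^8×1/3 = 256/19683

P(X=9) = 256/19683 ≈ 1.30%


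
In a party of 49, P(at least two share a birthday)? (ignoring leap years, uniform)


P(all different) = Π(365-i)/365 for i=0..48
= 0.034220
P(match) = 1 - 0.034220 = 0.965780

P ≈ 0.9658 ≈ 96.58%


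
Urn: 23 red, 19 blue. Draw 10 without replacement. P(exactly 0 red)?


Hypergeometric: C(23,0)×C(19,10)/C(42,10)
= 1×92378/1471442973 = 2/31857

P(X=0) = 2/31857 ≈ 0.01%


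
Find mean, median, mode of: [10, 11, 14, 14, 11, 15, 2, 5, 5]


Sorted: [2, 5, 5, 10, 11, 11, 14, 14, 15]
Mean = 87/9 = 29/3
Median = 11
Freq: {10: 1, 11: 2, 14: 2, 15: 1, 2: 1, 5: 2}
Mode: [5, 11, 14]

Mean=29/3, Median=11, Mode=[5, 11, 14]


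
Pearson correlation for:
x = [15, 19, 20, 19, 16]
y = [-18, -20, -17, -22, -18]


n=5, Σx=89, Σy=-95, Σxy=-1696, Σx²=1603, Σy²=1821
r = (5×(-1696) - 89×(-95))/√((5×1603 - 89²)(5×1821 - (-95)²))
= -25/√(94×80) = -25/√7520 ≈ -25/86.7179 ≈ -0.2883

r ≈ -0.2883


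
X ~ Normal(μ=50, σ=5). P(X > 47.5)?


z = (47.5-50)/5 = -0.5
P(X > 47.5) = 1 - P(Z ≤ -0.5) = 1 - 0.3085 = 0.6915

P(X > 47.5) ≈ 0.6915


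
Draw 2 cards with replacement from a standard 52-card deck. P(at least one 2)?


P(not a 2) = 48/52 = 12/13
P(none in 2 draws) = (12/13)^2 = 144/169
P(≥1 2) = 1 - 144/169 = 25/169

P = 25/169 ≈ 14.79%


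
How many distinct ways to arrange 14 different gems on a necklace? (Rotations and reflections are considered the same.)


Free circular arrangements: rotations and reflections both identified.
(n-1)!/2 = 13!/2 = 6227020800/2 = 3113510400

3113510400


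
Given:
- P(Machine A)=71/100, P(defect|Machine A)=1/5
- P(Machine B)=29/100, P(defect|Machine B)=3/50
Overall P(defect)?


P(B) = Σ P(B|Aᵢ)×P(Aᵢ)
  1/5×71/100 = 71/500
  3/50×29/100 = 87/5000
Sum = 797/5000

P(defect) = 797/5000 ≈ 15.94%


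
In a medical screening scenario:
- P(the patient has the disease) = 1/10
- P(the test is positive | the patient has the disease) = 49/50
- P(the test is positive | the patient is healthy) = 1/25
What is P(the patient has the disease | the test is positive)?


Using Bayes' theorem:
P(A|B) = P(B|A)·P(A) / P(B)

P(the test is positive) = 49/50 × 1/10 + 1/25 × 9/10
= 49/500 + 9/250 = 67/500

P(the patient has the disease|the test is positive) = (49/500) / (67/500) = 49/67

P(the patient has the disease|the test is positive) = 49/67 ≈ 73.13%


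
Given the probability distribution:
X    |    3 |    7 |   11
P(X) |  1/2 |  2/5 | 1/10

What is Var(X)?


E[X] = 27/5
E[X²] = 181/5
Var(X) = E[X²] - (E[X])² = 181/5 - 729/25 = 176/25

Var(X) = 176/25 ≈ 7.0400


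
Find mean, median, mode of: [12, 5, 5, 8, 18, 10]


Sorted: [5, 5, 8, 10, 12, 18]
Mean = 58/6 = 29/3
Median = 9
Freq: {12: 1, 5: 2, 8: 1, 18: 1, 10: 1}
Mode: [5]

Mean=29/3, Median=9, Mode=5


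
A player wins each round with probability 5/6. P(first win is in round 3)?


Geometric: P(X=3) = (1-p)^(k-1)×p = (1/6)^2×5/6 = 5/216

P(X=3) = 5/216 ≈ 2.31%


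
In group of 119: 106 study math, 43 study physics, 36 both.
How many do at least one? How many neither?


|A∪B| = 106+43-36 = 113
Neither = 119-113 = 6

At least one: 113; Neither: 6


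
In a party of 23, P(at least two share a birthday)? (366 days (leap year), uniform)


P(all different) = Π(366-i)/366 for i=0..22
= 0.493677
P(match) = 1 - 0.493677 = 0.506323

P ≈ 0.5063 ≈ 50.63%


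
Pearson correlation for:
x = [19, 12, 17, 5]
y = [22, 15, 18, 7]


n=4, Σx=53, Σy=62, Σxy=939, Σx²=819, Σy²=1082
r = (4×939 - 53×62)/√((4×819 - 53²)(4×1082 - 62²))
= 470/√(467×484) = 470/√226028 ≈ 470/475.4240 ≈ 0.9886

r ≈ 0.9886


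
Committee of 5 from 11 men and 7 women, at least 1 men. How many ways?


Count by #men:
  1M,4W: C(11,1)×C(7,4)=385
  2M,3W: C(11,2)×C(7,3)=1925
  3M,2W: C(11,3)×C(7,2)=3465
  4M,1W: C(11,4)×C(7,1)=2310
  5M,0W: C(11,5)×C(7,0)=462
Total = 8547

8547


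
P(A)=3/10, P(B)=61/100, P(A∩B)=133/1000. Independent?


P(A)×P(B) = 183/1000
P(A∩B) = 133/1000
Not equal → NOT independent

No, not independent


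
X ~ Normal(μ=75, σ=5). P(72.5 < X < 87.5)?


z₁=(72.5-75)/5=-0.5, z₂=(87.5-75)/5=2.5
P = Φ(2.5) - Φ(-0.5) = 0.993790 - 0.308538 = 0.685252 ≈ 0.6853

P(72.5 < X < 87.5) ≈ 0.6853


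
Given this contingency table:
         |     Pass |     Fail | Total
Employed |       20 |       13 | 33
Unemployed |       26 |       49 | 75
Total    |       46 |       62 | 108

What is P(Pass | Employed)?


P(Pass | Employed) = 20/(20+13) = 20/33

P(Pass|Employed) = 20/33 ≈ 60.61%


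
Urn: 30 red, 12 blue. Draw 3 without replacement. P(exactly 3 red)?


Hypergeometric: C(30,3)×C(12,0)/C(42,3)
= 4060×1/11480 = 29/82

P(X=3) = 29/82 ≈ 35.37%


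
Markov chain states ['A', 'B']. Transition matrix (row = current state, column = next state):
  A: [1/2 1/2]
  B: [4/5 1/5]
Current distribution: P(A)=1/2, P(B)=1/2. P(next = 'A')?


P(next=A) = Σᵢ P(now=i)×P(i→A)
= 1/2×1/2 + 1/2×4/5
= 1/4 + 2/5 = 13/20

P = 13/20 ≈ 0.6500


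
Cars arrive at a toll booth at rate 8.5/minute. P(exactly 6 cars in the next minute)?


Poisson(λ=8.5): P(X=6) = e^(-λ)×λ^k/k!
= e^(-8.5) × 8.5^6 / 6!
≈ 0.000203468369 × 377149.515625 / 720 ≈ 0.106581

P(X=6) ≈ 0.106581 ≈ 10.66%


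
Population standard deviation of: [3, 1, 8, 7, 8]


Mean = 27/5
  (3-27/5)²=144/25
  (1-27/5)²=484/25
  (8-27/5)²=169/25
  (7-27/5)²=64/25
  (8-27/5)²=169/25
Σ(x-μ)² = 206/5
σ² = (206/5)/5 = 206/25

σ = √(206/25) ≈ 2.8705


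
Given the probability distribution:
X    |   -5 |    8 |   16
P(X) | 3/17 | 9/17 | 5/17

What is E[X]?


E[X] = Σ x·P(X=x)
= (-5)×(3/17) + (8)×(9/17) + (16)×(5/17)
= 137/17

E[X] = 137/17


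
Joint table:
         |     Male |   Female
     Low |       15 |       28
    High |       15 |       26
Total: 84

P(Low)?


P(Low) = (15+28)/84 = 43/84

P(Low) = 43/84 ≈ 51.19%


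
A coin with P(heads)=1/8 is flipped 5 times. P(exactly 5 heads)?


Binomial: P(X=5) = C(5,5)×p^5×(1-p)^0
= 1 × 1/32768 × 1 = 1/32768

P(X=5) = 1/32768 ≈ 0.00%


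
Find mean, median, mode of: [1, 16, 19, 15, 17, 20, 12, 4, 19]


Sorted: [1, 4, 12, 15, 16, 17, 19, 19, 20]
Mean = 123/9 = 41/3
Median = 16
Freq: {1: 1, 16: 1, 19: 2, 15: 1, 17: 1, 20: 1, 12: 1, 4: 1}
Mode: [19]

Mean=41/3, Median=16, Mode=19


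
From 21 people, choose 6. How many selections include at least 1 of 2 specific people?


Complement: C(21,6) - C(19,6) = 54264 - 27132 = 27132

27132


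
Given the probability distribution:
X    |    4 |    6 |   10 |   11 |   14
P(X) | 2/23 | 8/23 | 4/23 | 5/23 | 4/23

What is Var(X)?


E[X] = 9
E[X²] = 2109/23
Var(X) = E[X²] - (E[X])² = 2109/23 - 81 = 246/23

Var(X) = 246/23 ≈ 10.6957


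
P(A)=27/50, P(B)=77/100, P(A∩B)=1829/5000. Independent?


P(A)×P(B) = 2079/5000
P(A∩B) = 1829/5000
Not equal → NOT independent

No, not independent


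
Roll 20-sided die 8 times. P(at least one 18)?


P(no 18)^8 = (19/20)^8 = 16983563041/25600000000
P(≥1) = 1 - 16983563041/25600000000 = 8616436959/25600000000

P = 8616436959/25600000000 ≈ 33.66%


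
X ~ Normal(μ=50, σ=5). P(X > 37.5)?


z = (37.5-50)/5 = -2.5
P(X > 37.5) = 1 - P(Z ≤ -2.5) = 1 - 0.0062 = 0.9938

P(X > 37.5) ≈ 0.9938


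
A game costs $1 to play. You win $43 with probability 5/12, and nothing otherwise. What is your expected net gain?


E[gain] = (43-1)×5/12 + (-1)×7/12
= 35/2 - 7/12 = 203/12

Expected net gain = $203/12 ≈ $16.92


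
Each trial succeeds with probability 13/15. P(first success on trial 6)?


Geometric: P(X=6) = (1-p)^(k-1)×p = (2/15)^5×13/15 = 416/11390625

P(X=6) = 416/11390625 ≈ 0.00%


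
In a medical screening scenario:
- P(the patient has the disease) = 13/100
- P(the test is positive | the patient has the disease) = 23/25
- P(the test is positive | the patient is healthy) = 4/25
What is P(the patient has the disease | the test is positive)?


Using Bayes' theorem:
P(A|B) = P(B|A)·P(A) / P(B)

P(the test is positive) = 23/25 × 13/100 + 4/25 × 87/100
= 299/2500 + 87/625 = 647/2500

P(the patient has the disease|the test is positive) = (299/2500) / (647/2500) = 299/647

P(the patient has the disease|the test is positive) = 299/647 ≈ 46.21%


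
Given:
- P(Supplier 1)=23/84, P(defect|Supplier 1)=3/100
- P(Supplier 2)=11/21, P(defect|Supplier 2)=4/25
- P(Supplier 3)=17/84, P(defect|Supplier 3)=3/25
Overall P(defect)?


P(B) = Σ P(B|Aᵢ)×P(Aᵢ)
  3/100×23/84 = 23/2800
  4/25×11/21 = 44/525
  3/25×17/84 = 17/700
Sum = 977/8400

P(defect) = 977/8400 ≈ 11.63%


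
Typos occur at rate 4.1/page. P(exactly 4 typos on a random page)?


Poisson(λ=4.1): P(X=4) = e^(-λ)×λ^k/k!
= e^(-4.1) × 4.1^4 / 4!
≈ 0.0165726754 × 282.5761 / 24 ≈ 0.195127

P(X=4) ≈ 0.195127 ≈ 19.51%


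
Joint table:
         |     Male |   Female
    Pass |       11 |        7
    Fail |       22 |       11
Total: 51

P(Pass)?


P(Pass) = (11+7)/51 = 18/51 = 6/17

P(Pass) = 6/17 ≈ 35.29%


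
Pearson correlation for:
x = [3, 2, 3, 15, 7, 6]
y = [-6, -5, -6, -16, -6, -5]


n=6, Σx=36, Σy=-44, Σxy=-358, Σx²=332, Σy²=414
r = (6×(-358) - 36×(-44))/√((6×332 - 36²)(6×414 - (-44)²))
= -564/√(696×548) = -564/√381408 ≈ -564/617.5824 ≈ -0.9132

r ≈ -0.9132


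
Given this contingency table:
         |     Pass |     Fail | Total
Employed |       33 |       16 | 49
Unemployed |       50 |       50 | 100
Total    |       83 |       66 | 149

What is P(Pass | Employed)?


P(Pass | Employed) = 33/(33+16) = 33/49

P(Pass|Employed) = 33/49 ≈ 67.35%


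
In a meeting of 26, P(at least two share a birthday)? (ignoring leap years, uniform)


P(all different) = Π(365-i)/365 for i=0..25
= 0.401759
P(match) = 1 - 0.401759 = 0.598241

P ≈ 0.5982 ≈ 59.82%


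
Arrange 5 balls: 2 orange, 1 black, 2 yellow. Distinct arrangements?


5!/(2!×1!×2!) = 30

30


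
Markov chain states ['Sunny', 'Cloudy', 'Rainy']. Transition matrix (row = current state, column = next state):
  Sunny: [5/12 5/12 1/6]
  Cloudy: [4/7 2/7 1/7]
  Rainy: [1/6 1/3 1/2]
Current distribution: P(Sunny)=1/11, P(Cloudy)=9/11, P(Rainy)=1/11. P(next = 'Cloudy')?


P(next=Cloudy) = Σᵢ P(now=i)×P(i→Cloudy)
= 1/11×5/12 + 9/11×2/7 + 1/11×1/3
= 5/132 + 18/77 + 1/33 = 93/308

P = 93/308 ≈ 0.3019


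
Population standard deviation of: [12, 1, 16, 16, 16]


Mean = 61/5
  (12-61/5)²=1/25
  (1-61/5)²=3136/25
  (16-61/5)²=361/25
  (16-61/5)²=361/25
  (16-61/5)²=361/25
Σ(x-μ)² = 844/5
σ² = (844/5)/5 = 844/25

σ = √(844/25) ≈ 5.8103


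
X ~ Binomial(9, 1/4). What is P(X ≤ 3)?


P(X ≤ 3) = Σ P(X=i) for i=0..3
P(X=0) = 19683/262144
P(X=1) = 59049/262144
P(X=2) = 19683/65536
P(X=3) = 15309/65536
Sum = 54675/65536

P(X ≤ 3) = 54675/65536 ≈ 83.43%


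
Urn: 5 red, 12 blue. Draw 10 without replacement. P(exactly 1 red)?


Hypergeometric: C(5,1)×C(12,9)/C(17,10)
= 5×220/19448 = 25/442

P(X=1) = 25/442 ≈ 5.66%


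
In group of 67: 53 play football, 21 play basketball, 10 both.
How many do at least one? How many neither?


|A∪B| = 53+21-10 = 64
Neither = 67-64 = 3

At least one: 64; Neither: 3


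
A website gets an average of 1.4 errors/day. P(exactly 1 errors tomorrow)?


Poisson(λ=1.4): P(X=1) = e^(-λ)×λ^k/k!
= e^(-1.4) × 1.4^1 / 1!
≈ 0.2465969639 × 1.4 / 1 ≈ 0.345236

P(X=1) ≈ 0.345236 ≈ 34.52%


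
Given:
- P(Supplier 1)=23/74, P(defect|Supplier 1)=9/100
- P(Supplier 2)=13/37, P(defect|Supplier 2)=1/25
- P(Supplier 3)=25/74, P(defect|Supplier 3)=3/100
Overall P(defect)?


P(B) = Σ P(B|Aᵢ)×P(Aᵢ)
  9/100×23/74 = 207/7400
  1/25×13/37 = 13/925
  3/100×25/74 = 3/296
Sum = 193/3700

P(defect) = 193/3700 ≈ 5.22%


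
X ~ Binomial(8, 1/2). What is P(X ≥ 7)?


P(X ≥ 7) = Σ P(X=i) for i=7..8
P(X=7) = 1/32
P(X=8) = 1/256
Sum = 9/256

P(X ≥ 7) = 9/256 ≈ 3.52%


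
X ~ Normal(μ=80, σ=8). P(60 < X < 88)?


z₁=(60-80)/8=-2.5, z₂=(88-80)/8=1.0
P = Φ(1.0) - Φ(-2.5) = 0.841345 - 0.006210 = 0.835135 ≈ 0.8351

P(60 < X < 88) ≈ 0.8351


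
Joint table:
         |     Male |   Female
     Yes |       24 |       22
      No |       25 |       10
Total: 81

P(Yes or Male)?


P(Yes∨Male) = P(Yes) + P(Male) - P(Yes∧Male)
= (46 + 49 - 24)/81 = 71/81

P = 71/81 ≈ 87.65%


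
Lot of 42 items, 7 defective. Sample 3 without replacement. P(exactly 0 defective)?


Hypergeometric: C(7,0)×C(35,3)/C(42,3)
= 1×6545/11480 = 187/328

P(X=0) = 187/328 ≈ 57.01%


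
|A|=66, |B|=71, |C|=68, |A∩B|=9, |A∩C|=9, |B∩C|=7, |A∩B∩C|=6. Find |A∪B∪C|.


|A∪B∪C| = 66+71+68-9-9-7+6 = 186

|A∪B∪C| = 186


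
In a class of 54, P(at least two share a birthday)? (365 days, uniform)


P(all different) = Π(365-i)/365 for i=0..53
= 0.016123
P(match) = 1 - 0.016123 = 0.983877

P ≈ 0.9839 ≈ 98.39%


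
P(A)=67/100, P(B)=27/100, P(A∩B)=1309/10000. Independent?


P(A)×P(B) = 1809/10000
P(A∩B) = 1309/10000
Not equal → NOT independent

No, not independent


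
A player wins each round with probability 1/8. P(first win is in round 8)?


Geometric: P(X=8) = (1-p)^(k-1)×p = (7/8)^7×1/8 = 823543/16777216

P(X=8) = 823543/16777216 ≈ 4.91%


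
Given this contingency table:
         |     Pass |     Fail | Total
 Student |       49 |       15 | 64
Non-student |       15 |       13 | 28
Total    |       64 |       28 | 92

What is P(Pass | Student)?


P(Pass | Student) = 49/(49+15) = 49/64

P(Pass|Student) = 49/64 ≈ 76.56%


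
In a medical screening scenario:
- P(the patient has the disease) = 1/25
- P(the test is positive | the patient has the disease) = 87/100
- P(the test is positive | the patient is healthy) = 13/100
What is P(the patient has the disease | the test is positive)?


Using Bayes' theorem:
P(A|B) = P(B|A)·P(A) / P(B)

P(the test is positive) = 87/100 × 1/25 + 13/100 × 24/25
= 87/2500 + 78/625 = 399/2500

P(the patient has the disease|the test is positive) = (87/2500) / (399/2500) = 29/133

P(the patient has the disease|the test is positive) = 29/133 ≈ 21.80%


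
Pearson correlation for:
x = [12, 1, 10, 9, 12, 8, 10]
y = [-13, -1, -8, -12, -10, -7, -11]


n=7, Σx=62, Σy=-62, Σxy=-631, Σx²=634, Σy²=648
r = (7×(-631) - 62×(-62))/√((7×634 - 62²)(7×648 - (-62)²))
= -573/√(594×692) = -573/√411048 ≈ -573/641.1303 ≈ -0.8937

r ≈ -0.8937


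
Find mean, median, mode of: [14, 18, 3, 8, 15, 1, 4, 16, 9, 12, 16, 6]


Sorted: [1, 3, 4, 6, 8, 9, 12, 14, 15, 16, 16, 18]
Mean = 122/12 = 61/6
Median = 21/2
Freq: {14: 1, 18: 1, 3: 1, 8: 1, 15: 1, 1: 1, 4: 1, 16: 2, 9: 1, 12: 1, 6: 1}
Mode: [16]

Mean=61/6, Median=21/2, Mode=16


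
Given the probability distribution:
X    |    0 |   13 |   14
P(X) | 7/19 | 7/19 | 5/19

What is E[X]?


E[X] = Σ x·P(X=x)
= (0)×(7/19) + (13)×(7/19) + (14)×(5/19)
= 161/19

E[X] = 161/19


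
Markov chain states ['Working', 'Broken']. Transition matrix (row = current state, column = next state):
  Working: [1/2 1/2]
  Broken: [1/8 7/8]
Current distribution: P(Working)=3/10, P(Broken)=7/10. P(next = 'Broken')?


P(next=Broken) = Σᵢ P(now=i)×P(i→Broken)
= 3/10×1/2 + 7/10×7/8
= 3/20 + 49/80 = 61/80

P = 61/80 ≈ 0.7625


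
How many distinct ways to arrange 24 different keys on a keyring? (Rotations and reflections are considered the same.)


Free circular arrangements: rotations and reflections both identified.
(n-1)!/2 = 23!/2 = 25852016738884976640000/2 = 12926008369442488320000

12926008369442488320000


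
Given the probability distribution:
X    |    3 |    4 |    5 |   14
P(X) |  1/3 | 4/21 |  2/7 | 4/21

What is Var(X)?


E[X] = 41/7
E[X²] = 1061/21
Var(X) = E[X²] - (E[X])² = 1061/21 - 1681/49 = 2384/147

Var(X) = 2384/147 ≈ 16.2177


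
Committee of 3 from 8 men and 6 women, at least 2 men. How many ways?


Count by #men:
  2M,1W: C(8,2)×C(6,1)=168
  3M,0W: C(8,3)×C(6,0)=56
Total = 224

224


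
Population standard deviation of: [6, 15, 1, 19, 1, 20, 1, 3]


Mean = 66/8 = 33/4
  (6-33/4)²=81/16
  (15-33/4)²=729/16
  (1-33/4)²=841/16
  (19-33/4)²=1849/16
  (1-33/4)²=841/16
  (20-33/4)²=2209/16
  (1-33/4)²=841/16
  (3-33/4)²=441/16
Σ(x-μ)² = 979/2
σ² = (979/2)/8 = 979/16

σ = √(979/16) ≈ 7.8222


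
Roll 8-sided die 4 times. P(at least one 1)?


P(no 1)^4 = (7/8)^4 = 2401/4096
P(≥1) = 1 - 2401/4096 = 1695/4096

P = 1695/4096 ≈ 41.38%


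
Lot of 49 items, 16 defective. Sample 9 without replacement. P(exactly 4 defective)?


Hypergeometric: C(16,4)×C(33,5)/C(49,9)
= 1820×237336/2054455634 = 2804880/13340621

P(X=4) = 2804880/13340621 ≈ 21.03%


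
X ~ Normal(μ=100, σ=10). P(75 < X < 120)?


z₁=(75-100)/10=-2.5, z₂=(120-100)/10=2.0
P = Φ(2.0) - Φ(-2.5) = 0.977250 - 0.006210 = 0.971040 ≈ 0.9710

P(75 < X < 120) ≈ 0.9710


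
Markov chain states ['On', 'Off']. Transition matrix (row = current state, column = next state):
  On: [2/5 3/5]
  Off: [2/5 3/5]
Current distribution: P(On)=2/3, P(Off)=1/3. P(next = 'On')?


P(next=On) = Σᵢ P(now=i)×P(i→On)
= 2/3×2/5 + 1/3×2/5
= 4/15 + 2/15 = 2/5

P = 2/5 ≈ 0.4000


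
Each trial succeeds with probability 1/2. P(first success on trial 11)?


Geometric: P(X=11) = (1-p)^(k-1)×p = (1/2)^10×1/2 = 1/2048

P(X=11) = 1/2048 ≈ 0.05%


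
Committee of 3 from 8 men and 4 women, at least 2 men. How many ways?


Count by #men:
  2M,1W: C(8,2)×C(4,1)=112
  3M,0W: C(8,3)×C(4,0)=56
Total = 168

168


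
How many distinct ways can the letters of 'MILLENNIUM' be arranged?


Letters: 10, freq: {'M': 2, 'I': 2, 'L': 2, 'E': 1, 'N': 2, 'U': 1}
10!/(2!×2!×2!×1!×2!×1!) = 3628800/16 = 226800

226800


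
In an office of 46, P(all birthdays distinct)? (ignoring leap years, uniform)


P(all different) = Π(365-i)/365 for i=0..45
= (365/365)×(364/365)×...×(320/365)
= 0.051747

P ≈ 0.0517 ≈ 5.17%


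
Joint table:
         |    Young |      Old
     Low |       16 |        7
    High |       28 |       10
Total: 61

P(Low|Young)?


P(Low|Young) = 16/(16+28) = 16/44 = 4/11

P = 4/11 ≈ 36.36%


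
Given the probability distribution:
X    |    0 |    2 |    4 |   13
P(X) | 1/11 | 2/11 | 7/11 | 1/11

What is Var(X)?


E[X] = 45/11
E[X²] = 289/11
Var(X) = E[X²] - (E[X])² = 289/11 - 2025/121 = 1154/121

Var(X) = 1154/121 ≈ 9.5372


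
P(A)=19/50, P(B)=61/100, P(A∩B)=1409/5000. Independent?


P(A)×P(B) = 1159/5000
P(A∩B) = 1409/5000
Not equal → NOT independent

No, not independent


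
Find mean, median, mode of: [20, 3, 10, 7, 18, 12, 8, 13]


Sorted: [3, 7, 8, 10, 12, 13, 18, 20]
Mean = 91/8
Median = 11
Freq: {20: 1, 3: 1, 10: 1, 7: 1, 18: 1, 12: 1, 8: 1, 13: 1}
Mode: No mode

Mean=91/8, Median=11, Mode=No mode


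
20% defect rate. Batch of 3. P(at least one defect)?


P(all good) = (4/5)^3 = 64/125
P(≥1 defect) = 61/125

P = 61/125 ≈ 48.80%


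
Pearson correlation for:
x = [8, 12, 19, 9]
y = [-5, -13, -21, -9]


n=4, Σx=48, Σy=-48, Σxy=-676, Σx²=650, Σy²=716
r = (4×(-676) - 48×(-48))/√((4×650 - 48²)(4×716 - (-48)²))
= -400/√(296×560) = -400/√165760 ≈ -400/407.1363 ≈ -0.9825

r ≈ -0.9825


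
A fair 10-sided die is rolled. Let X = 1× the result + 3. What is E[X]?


E[die] = (1+10)/2 = 11/2
E[X] = 1×11/2 + 3 = 17/2

E[X] = 17/2


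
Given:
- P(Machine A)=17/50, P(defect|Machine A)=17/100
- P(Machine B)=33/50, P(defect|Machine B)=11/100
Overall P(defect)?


P(B) = Σ P(B|Aᵢ)×P(Aᵢ)
  17/100×17/50 = 289/5000
  11/100×33/50 = 363/5000
Sum = 163/1250

P(defect) = 163/1250 ≈ 13.04%


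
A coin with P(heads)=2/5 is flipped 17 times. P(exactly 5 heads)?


Binomial: P(X=5) = C(17,5)×p^5×(1-p)^12
= 6188 × 32/3125 × 531441/244140625 = 105233821056/762939453125

P(X=5) = 105233821056/762939453125 ≈ 13.79%


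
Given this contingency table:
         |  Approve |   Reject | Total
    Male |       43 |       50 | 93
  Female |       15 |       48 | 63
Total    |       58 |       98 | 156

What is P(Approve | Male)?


P(Approve | Male) = 43/(43+50) = 43/93

P(Approve|Male) = 43/93 ≈ 46.24%


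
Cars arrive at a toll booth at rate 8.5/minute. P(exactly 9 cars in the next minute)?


Poisson(λ=8.5): P(X=9) = e^(-λ)×λ^k/k!
= e^(-8.5) × 8.5^9 / 9!
≈ 0.000203468369 × 231616946.283 / 362880 ≈ 0.129869

P(X=9) ≈ 0.129869 ≈ 12.99%


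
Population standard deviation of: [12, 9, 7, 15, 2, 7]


Mean = 52/6 = 26/3
  (12-26/3)²=100/9
  (9-26/3)²=1/9
  (7-26/3)²=25/9
  (15-26/3)²=361/9
  (2-26/3)²=400/9
  (7-26/3)²=25/9
Σ(x-μ)² = 304/3
σ² = (304/3)/6 = 152/9

σ = √(152/9) ≈ 4.1096


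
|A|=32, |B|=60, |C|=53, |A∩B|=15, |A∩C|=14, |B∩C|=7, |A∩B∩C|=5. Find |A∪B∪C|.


|A∪B∪C| = 32+60+53-15-14-7+5 = 114

|A∪B∪C| = 114


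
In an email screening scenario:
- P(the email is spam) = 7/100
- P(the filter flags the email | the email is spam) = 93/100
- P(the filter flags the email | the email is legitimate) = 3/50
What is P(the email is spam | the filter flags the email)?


Using Bayes' theorem:
P(A|B) = P(B|A)·P(A) / P(B)

P(the filter flags the email) = 93/100 × 7/100 + 3/50 × 93/100
= 651/10000 + 279/5000 = 1209/10000

P(the email is spam|the filter flags the email) = (651/10000) / (1209/10000) = 7/13

P(the email is spam|the filter flags the email) = 7/13 ≈ 53.85%


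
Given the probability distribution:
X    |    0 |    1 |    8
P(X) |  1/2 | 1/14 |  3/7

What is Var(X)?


E[X] = 7/2
E[X²] = 55/2
Var(X) = E[X²] - (E[X])² = 55/2 - 49/4 = 61/4

Var(X) = 61/4 ≈ 15.2500


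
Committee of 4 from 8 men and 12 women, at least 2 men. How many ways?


Count by #men:
  2M,2W: C(8,2)×C(12,2)=1848
  3M,1W: C(8,3)×C(12,1)=672
  4M,0W: C(8,4)×C(12,0)=70
Total = 2590

2590


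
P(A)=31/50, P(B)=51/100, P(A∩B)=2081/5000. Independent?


P(A)×P(B) = 1581/5000
P(A∩B) = 2081/5000
Not equal → NOT independent

No, not independent


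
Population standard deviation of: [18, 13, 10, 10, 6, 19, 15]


Mean = 91/7 = 13
  (18-13)²=25
  (13-13)²=0
  (10-13)²=9
  (10-13)²=9
  (6-13)²=49
  (19-13)²=36
  (15-13)²=4
Σ(x-μ)² = 132
σ² = 132/7

σ = √(132/7) ≈ 4.3425


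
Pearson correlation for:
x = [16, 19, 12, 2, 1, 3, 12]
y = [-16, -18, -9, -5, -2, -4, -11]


n=7, Σx=65, Σy=-65, Σxy=-862, Σx²=919, Σy²=827
r = (7×(-862) - 65×(-65))/√((7×919 - 65²)(7×827 - (-65)²))
= -1809/√(2208×1564) = -1809/√3453312 ≈ -1809/1858.3089 ≈ -0.9735

r ≈ -0.9735


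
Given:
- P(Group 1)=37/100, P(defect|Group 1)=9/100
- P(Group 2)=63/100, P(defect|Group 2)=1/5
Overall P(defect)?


P(B) = Σ P(B|Aᵢ)×P(Aᵢ)
  9/100×37/100 = 333/10000
  1/5×63/100 = 63/500
Sum = 1593/10000

P(defect) = 1593/10000 ≈ 15.93%


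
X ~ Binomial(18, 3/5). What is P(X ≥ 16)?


P(X ≥ 16) = Σ P(X=i) for i=16..18
P(X=16) = 26344593252/3814697265625
P(X=17) = 4649045868/3814697265625
P(X=18) = 387420489/3814697265625
Sum = 31381059609/3814697265625

P(X ≥ 16) = 31381059609/3814697265625 ≈ 0.82%


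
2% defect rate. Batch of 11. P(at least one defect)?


P(all good) = (49/50)^11 = 3909821048582988049/4882812500000000000
P(≥1 defect) = 972991451417011951/4882812500000000000

P = 972991451417011951/4882812500000000000 ≈ 19.93%


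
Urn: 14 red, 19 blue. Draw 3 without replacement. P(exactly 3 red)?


Hypergeometric: C(14,3)×C(19,0)/C(33,3)
= 364×1/5456 = 91/1364

P(X=3) = 91/1364 ≈ 6.67%


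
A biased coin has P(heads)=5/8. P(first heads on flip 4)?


Geometric: P(X=4) = (1-p)^(k-1)×p = (3/8)^3×5/8 = 135/4096

P(X=4) = 135/4096 ≈ 3.30%


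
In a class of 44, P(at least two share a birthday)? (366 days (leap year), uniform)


P(all different) = Π(366-i)/366 for i=0..43
= 0.067633
P(match) = 1 - 0.067633 = 0.932367

P ≈ 0.9324 ≈ 93.24%


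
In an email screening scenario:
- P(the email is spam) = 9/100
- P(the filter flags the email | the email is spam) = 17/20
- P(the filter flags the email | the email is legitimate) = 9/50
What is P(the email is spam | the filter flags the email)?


Using Bayes' theorem:
P(A|B) = P(B|A)·P(A) / P(B)

P(the filter flags the email) = 17/20 × 9/100 + 9/50 × 91/100
= 153/2000 + 819/5000 = 2403/10000

P(the email is spam|the filter flags the email) = (153/2000) / (2403/10000) = 85/267

P(the email is spam|the filter flags the email) = 85/267 ≈ 31.84%


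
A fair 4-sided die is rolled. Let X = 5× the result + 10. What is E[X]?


E[die] = (1+4)/2 = 5/2
E[X] = 5×5/2 + 10 = 45/2

E[X] = 45/2


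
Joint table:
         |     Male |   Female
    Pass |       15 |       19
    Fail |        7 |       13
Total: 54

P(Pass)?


P(Pass) = (15+19)/54 = 34/54 = 17/27

P(Pass) = 17/27 ≈ 62.96%


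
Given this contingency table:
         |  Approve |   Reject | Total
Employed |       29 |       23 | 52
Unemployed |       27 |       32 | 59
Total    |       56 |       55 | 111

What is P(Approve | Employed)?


P(Approve | Employed) = 29/(29+23) = 29/52

P(Approve|Employed) = 29/52 ≈ 55.77%


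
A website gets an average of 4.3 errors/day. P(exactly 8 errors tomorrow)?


Poisson(λ=4.3): P(X=8) = e^(-λ)×λ^k/k!
= e^(-4.3) × 4.3^8 / 8!
≈ 0.01356855901 × 116882.002776 / 40320 ≈ 0.039333

P(X=8) ≈ 0.039333 ≈ 3.93%


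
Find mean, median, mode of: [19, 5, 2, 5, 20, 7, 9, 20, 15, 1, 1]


Sorted: [1, 1, 2, 5, 5, 7, 9, 15, 19, 20, 20]
Mean = 104/11
Median = 7
Freq: {19: 1, 5: 2, 2: 1, 20: 2, 7: 1, 9: 1, 15: 1, 1: 2}
Mode: [1, 5, 20]

Mean=104/11, Median=7, Mode=[1, 5, 20]


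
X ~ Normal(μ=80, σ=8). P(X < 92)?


z = (92-80)/8 = 1.5
P(Z < 1.5) = 0.9332

P(X < 92) ≈ 0.9332


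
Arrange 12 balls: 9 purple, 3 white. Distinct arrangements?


12!/(9!×3!) = 220

220


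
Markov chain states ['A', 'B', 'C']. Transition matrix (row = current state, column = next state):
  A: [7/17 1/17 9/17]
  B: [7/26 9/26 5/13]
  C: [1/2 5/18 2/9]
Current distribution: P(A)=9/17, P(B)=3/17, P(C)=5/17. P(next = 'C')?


P(next=C) = Σᵢ P(now=i)×P(i→C)
= 9/17×9/17 + 3/17×5/13 + 5/17×2/9
= 81/289 + 15/221 + 10/153 = 13982/33813

P = 13982/33813 ≈ 0.4135


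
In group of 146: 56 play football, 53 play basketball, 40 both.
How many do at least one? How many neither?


|A∪B| = 56+53-40 = 69
Neither = 146-69 = 77

At least one: 69; Neither: 77


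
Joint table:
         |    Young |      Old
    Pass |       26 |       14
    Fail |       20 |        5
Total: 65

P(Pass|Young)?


P(Pass|Young) = 26/(26+20) = 26/46 = 13/23

P = 13/23 ≈ 56.52%


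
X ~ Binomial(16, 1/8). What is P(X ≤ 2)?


P(X ≤ 2) = Σ P(X=i) for i=0..2
P(X=0) = 33232930569601/281474976710656
P(X=1) = 4747561509943/17592186044416
P(X=2) = 10173346092735/35184372088832
Sum = 190580683470569/281474976710656

P(X ≤ 2) = 190580683470569/281474976710656 ≈ 67.71%


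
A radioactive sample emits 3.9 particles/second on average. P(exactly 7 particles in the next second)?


Poisson(λ=3.9): P(X=7) = e^(-λ)×λ^k/k!
= e^(-3.9) × 3.9^7 / 7!
≈ 0.02024191145 × 13723.1006679 / 5040 ≈ 0.055115

P(X=7) ≈ 0.055115 ≈ 5.51%


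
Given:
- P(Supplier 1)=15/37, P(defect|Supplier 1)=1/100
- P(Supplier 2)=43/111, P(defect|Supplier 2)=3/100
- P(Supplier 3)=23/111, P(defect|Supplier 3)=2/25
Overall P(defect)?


P(B) = Σ P(B|Aᵢ)×P(Aᵢ)
  1/100×15/37 = 3/740
  3/100×43/111 = 43/3700
  2/25×23/111 = 46/2775
Sum = 179/5550

P(defect) = 179/5550 ≈ 3.23%


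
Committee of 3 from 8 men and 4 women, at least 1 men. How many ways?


Count by #men:
  1M,2W: C(8,1)×C(4,2)=48
  2M,1W: C(8,2)×C(4,1)=112
  3M,0W: C(8,3)×C(4,0)=56
Total = 216

216


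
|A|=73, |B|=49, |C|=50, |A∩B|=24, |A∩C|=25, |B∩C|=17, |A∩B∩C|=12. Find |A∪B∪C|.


|A∪B∪C| = 73+49+50-24-25-17+12 = 118

|A∪B∪C| = 118


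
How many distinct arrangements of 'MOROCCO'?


Letters: 7, freq: {'M': 1, 'O': 3, 'R': 1, 'C': 2}
7!/(1!×3!×1!×2!) = 5040/12 = 420

420


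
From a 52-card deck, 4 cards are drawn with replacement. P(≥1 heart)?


P(not a heart) = 39/52 = 3/4
P(none in 4 draws) = (3/4)^4 = 81/256
P(≥1 heart) = 1 - 81/256 = 175/256

P = 175/256 ≈ 68.36%


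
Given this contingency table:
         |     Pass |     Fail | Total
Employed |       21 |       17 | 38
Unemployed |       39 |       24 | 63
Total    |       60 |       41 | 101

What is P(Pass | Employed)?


P(Pass | Employed) = 21/(21+17) = 21/38

P(Pass|Employed) = 21/38 ≈ 55.26%


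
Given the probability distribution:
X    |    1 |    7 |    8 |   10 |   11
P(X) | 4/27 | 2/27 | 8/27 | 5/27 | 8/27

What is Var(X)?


E[X] = 220/27
E[X²] = 694/9
Var(X) = E[X²] - (E[X])² = 694/9 - 48400/729 = 7814/729

Var(X) = 7814/729 ≈ 10.7188


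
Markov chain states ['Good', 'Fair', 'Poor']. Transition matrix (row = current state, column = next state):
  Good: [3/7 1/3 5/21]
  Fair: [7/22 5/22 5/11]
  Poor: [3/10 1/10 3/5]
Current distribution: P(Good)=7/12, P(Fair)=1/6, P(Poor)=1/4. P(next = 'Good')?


P(next=Good) = Σᵢ P(now=i)×P(i→Good)
= 7/12×3/7 + 1/6×7/22 + 1/4×3/10
= 1/4 + 7/132 + 3/40 = 499/1320

P = 499/1320 ≈ 0.3780


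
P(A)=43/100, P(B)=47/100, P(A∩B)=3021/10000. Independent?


P(A)×P(B) = 2021/10000
P(A∩B) = 3021/10000
Not equal → NOT independent

No, not independent


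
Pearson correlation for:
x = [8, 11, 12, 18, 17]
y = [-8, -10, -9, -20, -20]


n=5, Σx=66, Σy=-67, Σxy=-982, Σx²=942, Σy²=1045
r = (5×(-982) - 66×(-67))/√((5×942 - 66²)(5×1045 - (-67)²))
= -488/√(354×736) = -488/√260544 ≈ -488/510.4351 ≈ -0.9560

r ≈ -0.9560


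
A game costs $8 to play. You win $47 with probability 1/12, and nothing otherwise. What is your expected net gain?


E[gain] = (47-8)×1/12 + (-8)×11/12
= 13/4 - 22/3 = -49/12

Expected net gain = $-49/12 ≈ $-4.08


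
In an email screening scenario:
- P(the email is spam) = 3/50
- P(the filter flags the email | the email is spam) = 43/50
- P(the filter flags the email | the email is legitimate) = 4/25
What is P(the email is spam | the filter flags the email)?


Using Bayes' theorem:
P(A|B) = P(B|A)·P(A) / P(B)

P(the filter flags the email) = 43/50 × 3/50 + 4/25 × 47/50
= 129/2500 + 94/625 = 101/500

P(the email is spam|the filter flags the email) = (129/2500) / (101/500) = 129/505

P(the email is spam|the filter flags the email) = 129/505 ≈ 25.54%
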